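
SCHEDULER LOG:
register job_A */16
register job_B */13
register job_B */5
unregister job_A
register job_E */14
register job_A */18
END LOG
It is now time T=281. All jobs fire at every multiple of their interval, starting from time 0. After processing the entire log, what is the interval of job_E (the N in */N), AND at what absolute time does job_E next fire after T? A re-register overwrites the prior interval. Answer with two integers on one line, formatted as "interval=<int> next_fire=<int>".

Op 1: register job_A */16 -> active={job_A:*/16}
Op 2: register job_B */13 -> active={job_A:*/16, job_B:*/13}
Op 3: register job_B */5 -> active={job_A:*/16, job_B:*/5}
Op 4: unregister job_A -> active={job_B:*/5}
Op 5: register job_E */14 -> active={job_B:*/5, job_E:*/14}
Op 6: register job_A */18 -> active={job_A:*/18, job_B:*/5, job_E:*/14}
Final interval of job_E = 14
Next fire of job_E after T=281: (281//14+1)*14 = 294

Answer: interval=14 next_fire=294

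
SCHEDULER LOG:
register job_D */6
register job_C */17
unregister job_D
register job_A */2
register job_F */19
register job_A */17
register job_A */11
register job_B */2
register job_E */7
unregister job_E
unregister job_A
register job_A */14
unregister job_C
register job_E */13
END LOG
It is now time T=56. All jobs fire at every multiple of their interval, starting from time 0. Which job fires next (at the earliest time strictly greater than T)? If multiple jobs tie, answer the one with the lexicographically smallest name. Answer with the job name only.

Answer: job_F

Derivation:
Op 1: register job_D */6 -> active={job_D:*/6}
Op 2: register job_C */17 -> active={job_C:*/17, job_D:*/6}
Op 3: unregister job_D -> active={job_C:*/17}
Op 4: register job_A */2 -> active={job_A:*/2, job_C:*/17}
Op 5: register job_F */19 -> active={job_A:*/2, job_C:*/17, job_F:*/19}
Op 6: register job_A */17 -> active={job_A:*/17, job_C:*/17, job_F:*/19}
Op 7: register job_A */11 -> active={job_A:*/11, job_C:*/17, job_F:*/19}
Op 8: register job_B */2 -> active={job_A:*/11, job_B:*/2, job_C:*/17, job_F:*/19}
Op 9: register job_E */7 -> active={job_A:*/11, job_B:*/2, job_C:*/17, job_E:*/7, job_F:*/19}
Op 10: unregister job_E -> active={job_A:*/11, job_B:*/2, job_C:*/17, job_F:*/19}
Op 11: unregister job_A -> active={job_B:*/2, job_C:*/17, job_F:*/19}
Op 12: register job_A */14 -> active={job_A:*/14, job_B:*/2, job_C:*/17, job_F:*/19}
Op 13: unregister job_C -> active={job_A:*/14, job_B:*/2, job_F:*/19}
Op 14: register job_E */13 -> active={job_A:*/14, job_B:*/2, job_E:*/13, job_F:*/19}
  job_A: interval 14, next fire after T=56 is 70
  job_B: interval 2, next fire after T=56 is 58
  job_E: interval 13, next fire after T=56 is 65
  job_F: interval 19, next fire after T=56 is 57
Earliest = 57, winner (lex tiebreak) = job_F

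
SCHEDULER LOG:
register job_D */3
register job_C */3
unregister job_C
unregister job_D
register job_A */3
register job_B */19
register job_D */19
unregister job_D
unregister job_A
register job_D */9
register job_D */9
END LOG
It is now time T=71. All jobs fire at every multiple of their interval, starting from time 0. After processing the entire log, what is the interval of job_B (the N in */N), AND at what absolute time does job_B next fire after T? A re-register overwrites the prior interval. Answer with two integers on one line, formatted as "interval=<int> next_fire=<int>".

Answer: interval=19 next_fire=76

Derivation:
Op 1: register job_D */3 -> active={job_D:*/3}
Op 2: register job_C */3 -> active={job_C:*/3, job_D:*/3}
Op 3: unregister job_C -> active={job_D:*/3}
Op 4: unregister job_D -> active={}
Op 5: register job_A */3 -> active={job_A:*/3}
Op 6: register job_B */19 -> active={job_A:*/3, job_B:*/19}
Op 7: register job_D */19 -> active={job_A:*/3, job_B:*/19, job_D:*/19}
Op 8: unregister job_D -> active={job_A:*/3, job_B:*/19}
Op 9: unregister job_A -> active={job_B:*/19}
Op 10: register job_D */9 -> active={job_B:*/19, job_D:*/9}
Op 11: register job_D */9 -> active={job_B:*/19, job_D:*/9}
Final interval of job_B = 19
Next fire of job_B after T=71: (71//19+1)*19 = 76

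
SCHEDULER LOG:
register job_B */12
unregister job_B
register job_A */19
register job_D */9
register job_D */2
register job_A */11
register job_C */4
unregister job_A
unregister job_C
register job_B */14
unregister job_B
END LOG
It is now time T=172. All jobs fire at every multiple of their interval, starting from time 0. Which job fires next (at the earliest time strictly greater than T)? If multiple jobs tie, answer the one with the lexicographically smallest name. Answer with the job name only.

Answer: job_D

Derivation:
Op 1: register job_B */12 -> active={job_B:*/12}
Op 2: unregister job_B -> active={}
Op 3: register job_A */19 -> active={job_A:*/19}
Op 4: register job_D */9 -> active={job_A:*/19, job_D:*/9}
Op 5: register job_D */2 -> active={job_A:*/19, job_D:*/2}
Op 6: register job_A */11 -> active={job_A:*/11, job_D:*/2}
Op 7: register job_C */4 -> active={job_A:*/11, job_C:*/4, job_D:*/2}
Op 8: unregister job_A -> active={job_C:*/4, job_D:*/2}
Op 9: unregister job_C -> active={job_D:*/2}
Op 10: register job_B */14 -> active={job_B:*/14, job_D:*/2}
Op 11: unregister job_B -> active={job_D:*/2}
  job_D: interval 2, next fire after T=172 is 174
Earliest = 174, winner (lex tiebreak) = job_D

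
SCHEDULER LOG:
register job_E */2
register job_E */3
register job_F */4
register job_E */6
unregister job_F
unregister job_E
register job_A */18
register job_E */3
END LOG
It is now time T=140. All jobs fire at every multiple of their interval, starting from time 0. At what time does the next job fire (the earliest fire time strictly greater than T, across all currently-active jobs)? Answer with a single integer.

Answer: 141

Derivation:
Op 1: register job_E */2 -> active={job_E:*/2}
Op 2: register job_E */3 -> active={job_E:*/3}
Op 3: register job_F */4 -> active={job_E:*/3, job_F:*/4}
Op 4: register job_E */6 -> active={job_E:*/6, job_F:*/4}
Op 5: unregister job_F -> active={job_E:*/6}
Op 6: unregister job_E -> active={}
Op 7: register job_A */18 -> active={job_A:*/18}
Op 8: register job_E */3 -> active={job_A:*/18, job_E:*/3}
  job_A: interval 18, next fire after T=140 is 144
  job_E: interval 3, next fire after T=140 is 141
Earliest fire time = 141 (job job_E)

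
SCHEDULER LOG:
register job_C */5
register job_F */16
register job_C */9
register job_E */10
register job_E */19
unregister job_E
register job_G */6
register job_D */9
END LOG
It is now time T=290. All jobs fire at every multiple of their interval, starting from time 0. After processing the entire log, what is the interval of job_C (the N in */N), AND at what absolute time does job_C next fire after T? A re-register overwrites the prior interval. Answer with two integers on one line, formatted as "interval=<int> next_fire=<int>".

Op 1: register job_C */5 -> active={job_C:*/5}
Op 2: register job_F */16 -> active={job_C:*/5, job_F:*/16}
Op 3: register job_C */9 -> active={job_C:*/9, job_F:*/16}
Op 4: register job_E */10 -> active={job_C:*/9, job_E:*/10, job_F:*/16}
Op 5: register job_E */19 -> active={job_C:*/9, job_E:*/19, job_F:*/16}
Op 6: unregister job_E -> active={job_C:*/9, job_F:*/16}
Op 7: register job_G */6 -> active={job_C:*/9, job_F:*/16, job_G:*/6}
Op 8: register job_D */9 -> active={job_C:*/9, job_D:*/9, job_F:*/16, job_G:*/6}
Final interval of job_C = 9
Next fire of job_C after T=290: (290//9+1)*9 = 297

Answer: interval=9 next_fire=297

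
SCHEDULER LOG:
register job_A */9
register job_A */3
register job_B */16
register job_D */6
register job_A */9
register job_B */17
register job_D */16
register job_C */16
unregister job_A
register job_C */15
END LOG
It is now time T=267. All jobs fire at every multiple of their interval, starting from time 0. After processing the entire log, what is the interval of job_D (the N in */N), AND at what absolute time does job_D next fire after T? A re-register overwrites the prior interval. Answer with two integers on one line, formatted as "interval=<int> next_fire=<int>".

Op 1: register job_A */9 -> active={job_A:*/9}
Op 2: register job_A */3 -> active={job_A:*/3}
Op 3: register job_B */16 -> active={job_A:*/3, job_B:*/16}
Op 4: register job_D */6 -> active={job_A:*/3, job_B:*/16, job_D:*/6}
Op 5: register job_A */9 -> active={job_A:*/9, job_B:*/16, job_D:*/6}
Op 6: register job_B */17 -> active={job_A:*/9, job_B:*/17, job_D:*/6}
Op 7: register job_D */16 -> active={job_A:*/9, job_B:*/17, job_D:*/16}
Op 8: register job_C */16 -> active={job_A:*/9, job_B:*/17, job_C:*/16, job_D:*/16}
Op 9: unregister job_A -> active={job_B:*/17, job_C:*/16, job_D:*/16}
Op 10: register job_C */15 -> active={job_B:*/17, job_C:*/15, job_D:*/16}
Final interval of job_D = 16
Next fire of job_D after T=267: (267//16+1)*16 = 272

Answer: interval=16 next_fire=272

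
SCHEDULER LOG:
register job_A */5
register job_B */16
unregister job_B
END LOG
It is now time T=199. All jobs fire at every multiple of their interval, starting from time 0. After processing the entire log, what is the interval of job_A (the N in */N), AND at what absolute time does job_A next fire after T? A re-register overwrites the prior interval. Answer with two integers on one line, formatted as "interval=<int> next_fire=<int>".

Answer: interval=5 next_fire=200

Derivation:
Op 1: register job_A */5 -> active={job_A:*/5}
Op 2: register job_B */16 -> active={job_A:*/5, job_B:*/16}
Op 3: unregister job_B -> active={job_A:*/5}
Final interval of job_A = 5
Next fire of job_A after T=199: (199//5+1)*5 = 200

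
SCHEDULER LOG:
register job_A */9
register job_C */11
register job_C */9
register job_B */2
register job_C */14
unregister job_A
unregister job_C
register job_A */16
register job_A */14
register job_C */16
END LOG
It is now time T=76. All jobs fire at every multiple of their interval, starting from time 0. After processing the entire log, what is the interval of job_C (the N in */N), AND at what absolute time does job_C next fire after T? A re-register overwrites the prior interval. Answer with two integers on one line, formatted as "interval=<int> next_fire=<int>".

Op 1: register job_A */9 -> active={job_A:*/9}
Op 2: register job_C */11 -> active={job_A:*/9, job_C:*/11}
Op 3: register job_C */9 -> active={job_A:*/9, job_C:*/9}
Op 4: register job_B */2 -> active={job_A:*/9, job_B:*/2, job_C:*/9}
Op 5: register job_C */14 -> active={job_A:*/9, job_B:*/2, job_C:*/14}
Op 6: unregister job_A -> active={job_B:*/2, job_C:*/14}
Op 7: unregister job_C -> active={job_B:*/2}
Op 8: register job_A */16 -> active={job_A:*/16, job_B:*/2}
Op 9: register job_A */14 -> active={job_A:*/14, job_B:*/2}
Op 10: register job_C */16 -> active={job_A:*/14, job_B:*/2, job_C:*/16}
Final interval of job_C = 16
Next fire of job_C after T=76: (76//16+1)*16 = 80

Answer: interval=16 next_fire=80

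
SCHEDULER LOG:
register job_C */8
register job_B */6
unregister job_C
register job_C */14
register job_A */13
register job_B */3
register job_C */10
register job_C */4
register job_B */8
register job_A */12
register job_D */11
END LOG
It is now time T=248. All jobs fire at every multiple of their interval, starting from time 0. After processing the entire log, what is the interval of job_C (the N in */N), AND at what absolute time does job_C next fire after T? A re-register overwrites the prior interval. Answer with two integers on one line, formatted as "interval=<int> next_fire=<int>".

Op 1: register job_C */8 -> active={job_C:*/8}
Op 2: register job_B */6 -> active={job_B:*/6, job_C:*/8}
Op 3: unregister job_C -> active={job_B:*/6}
Op 4: register job_C */14 -> active={job_B:*/6, job_C:*/14}
Op 5: register job_A */13 -> active={job_A:*/13, job_B:*/6, job_C:*/14}
Op 6: register job_B */3 -> active={job_A:*/13, job_B:*/3, job_C:*/14}
Op 7: register job_C */10 -> active={job_A:*/13, job_B:*/3, job_C:*/10}
Op 8: register job_C */4 -> active={job_A:*/13, job_B:*/3, job_C:*/4}
Op 9: register job_B */8 -> active={job_A:*/13, job_B:*/8, job_C:*/4}
Op 10: register job_A */12 -> active={job_A:*/12, job_B:*/8, job_C:*/4}
Op 11: register job_D */11 -> active={job_A:*/12, job_B:*/8, job_C:*/4, job_D:*/11}
Final interval of job_C = 4
Next fire of job_C after T=248: (248//4+1)*4 = 252

Answer: interval=4 next_fire=252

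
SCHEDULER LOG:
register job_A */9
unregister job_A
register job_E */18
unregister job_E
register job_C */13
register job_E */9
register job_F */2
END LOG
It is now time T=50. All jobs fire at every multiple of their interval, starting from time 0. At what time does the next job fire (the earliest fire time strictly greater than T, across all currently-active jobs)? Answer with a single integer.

Op 1: register job_A */9 -> active={job_A:*/9}
Op 2: unregister job_A -> active={}
Op 3: register job_E */18 -> active={job_E:*/18}
Op 4: unregister job_E -> active={}
Op 5: register job_C */13 -> active={job_C:*/13}
Op 6: register job_E */9 -> active={job_C:*/13, job_E:*/9}
Op 7: register job_F */2 -> active={job_C:*/13, job_E:*/9, job_F:*/2}
  job_C: interval 13, next fire after T=50 is 52
  job_E: interval 9, next fire after T=50 is 54
  job_F: interval 2, next fire after T=50 is 52
Earliest fire time = 52 (job job_C)

Answer: 52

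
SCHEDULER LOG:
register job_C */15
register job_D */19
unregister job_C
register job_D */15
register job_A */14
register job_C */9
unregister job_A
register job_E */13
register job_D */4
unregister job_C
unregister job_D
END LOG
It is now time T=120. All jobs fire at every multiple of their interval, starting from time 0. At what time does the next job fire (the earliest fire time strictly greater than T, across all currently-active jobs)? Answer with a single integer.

Op 1: register job_C */15 -> active={job_C:*/15}
Op 2: register job_D */19 -> active={job_C:*/15, job_D:*/19}
Op 3: unregister job_C -> active={job_D:*/19}
Op 4: register job_D */15 -> active={job_D:*/15}
Op 5: register job_A */14 -> active={job_A:*/14, job_D:*/15}
Op 6: register job_C */9 -> active={job_A:*/14, job_C:*/9, job_D:*/15}
Op 7: unregister job_A -> active={job_C:*/9, job_D:*/15}
Op 8: register job_E */13 -> active={job_C:*/9, job_D:*/15, job_E:*/13}
Op 9: register job_D */4 -> active={job_C:*/9, job_D:*/4, job_E:*/13}
Op 10: unregister job_C -> active={job_D:*/4, job_E:*/13}
Op 11: unregister job_D -> active={job_E:*/13}
  job_E: interval 13, next fire after T=120 is 130
Earliest fire time = 130 (job job_E)

Answer: 130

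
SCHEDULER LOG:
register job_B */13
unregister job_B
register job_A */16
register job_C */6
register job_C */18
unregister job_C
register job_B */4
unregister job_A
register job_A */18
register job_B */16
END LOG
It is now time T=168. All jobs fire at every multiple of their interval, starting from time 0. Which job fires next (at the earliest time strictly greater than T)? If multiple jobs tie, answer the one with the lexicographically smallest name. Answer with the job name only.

Op 1: register job_B */13 -> active={job_B:*/13}
Op 2: unregister job_B -> active={}
Op 3: register job_A */16 -> active={job_A:*/16}
Op 4: register job_C */6 -> active={job_A:*/16, job_C:*/6}
Op 5: register job_C */18 -> active={job_A:*/16, job_C:*/18}
Op 6: unregister job_C -> active={job_A:*/16}
Op 7: register job_B */4 -> active={job_A:*/16, job_B:*/4}
Op 8: unregister job_A -> active={job_B:*/4}
Op 9: register job_A */18 -> active={job_A:*/18, job_B:*/4}
Op 10: register job_B */16 -> active={job_A:*/18, job_B:*/16}
  job_A: interval 18, next fire after T=168 is 180
  job_B: interval 16, next fire after T=168 is 176
Earliest = 176, winner (lex tiebreak) = job_B

Answer: job_B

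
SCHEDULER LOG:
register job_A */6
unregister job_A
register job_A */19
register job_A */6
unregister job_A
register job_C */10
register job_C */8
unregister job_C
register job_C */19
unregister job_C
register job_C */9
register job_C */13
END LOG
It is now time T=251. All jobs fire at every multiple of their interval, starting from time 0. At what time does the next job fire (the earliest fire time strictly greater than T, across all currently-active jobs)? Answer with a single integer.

Answer: 260

Derivation:
Op 1: register job_A */6 -> active={job_A:*/6}
Op 2: unregister job_A -> active={}
Op 3: register job_A */19 -> active={job_A:*/19}
Op 4: register job_A */6 -> active={job_A:*/6}
Op 5: unregister job_A -> active={}
Op 6: register job_C */10 -> active={job_C:*/10}
Op 7: register job_C */8 -> active={job_C:*/8}
Op 8: unregister job_C -> active={}
Op 9: register job_C */19 -> active={job_C:*/19}
Op 10: unregister job_C -> active={}
Op 11: register job_C */9 -> active={job_C:*/9}
Op 12: register job_C */13 -> active={job_C:*/13}
  job_C: interval 13, next fire after T=251 is 260
Earliest fire time = 260 (job job_C)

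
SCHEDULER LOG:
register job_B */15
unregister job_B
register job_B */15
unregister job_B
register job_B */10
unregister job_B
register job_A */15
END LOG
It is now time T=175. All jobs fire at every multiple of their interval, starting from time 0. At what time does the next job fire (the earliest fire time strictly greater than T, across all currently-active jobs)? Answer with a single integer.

Answer: 180

Derivation:
Op 1: register job_B */15 -> active={job_B:*/15}
Op 2: unregister job_B -> active={}
Op 3: register job_B */15 -> active={job_B:*/15}
Op 4: unregister job_B -> active={}
Op 5: register job_B */10 -> active={job_B:*/10}
Op 6: unregister job_B -> active={}
Op 7: register job_A */15 -> active={job_A:*/15}
  job_A: interval 15, next fire after T=175 is 180
Earliest fire time = 180 (job job_A)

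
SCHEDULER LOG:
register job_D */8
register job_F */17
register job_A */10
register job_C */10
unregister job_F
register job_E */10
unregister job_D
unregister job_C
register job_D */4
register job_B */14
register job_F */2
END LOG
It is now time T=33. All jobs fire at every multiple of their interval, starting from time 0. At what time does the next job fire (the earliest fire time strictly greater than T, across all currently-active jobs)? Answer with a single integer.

Answer: 34

Derivation:
Op 1: register job_D */8 -> active={job_D:*/8}
Op 2: register job_F */17 -> active={job_D:*/8, job_F:*/17}
Op 3: register job_A */10 -> active={job_A:*/10, job_D:*/8, job_F:*/17}
Op 4: register job_C */10 -> active={job_A:*/10, job_C:*/10, job_D:*/8, job_F:*/17}
Op 5: unregister job_F -> active={job_A:*/10, job_C:*/10, job_D:*/8}
Op 6: register job_E */10 -> active={job_A:*/10, job_C:*/10, job_D:*/8, job_E:*/10}
Op 7: unregister job_D -> active={job_A:*/10, job_C:*/10, job_E:*/10}
Op 8: unregister job_C -> active={job_A:*/10, job_E:*/10}
Op 9: register job_D */4 -> active={job_A:*/10, job_D:*/4, job_E:*/10}
Op 10: register job_B */14 -> active={job_A:*/10, job_B:*/14, job_D:*/4, job_E:*/10}
Op 11: register job_F */2 -> active={job_A:*/10, job_B:*/14, job_D:*/4, job_E:*/10, job_F:*/2}
  job_A: interval 10, next fire after T=33 is 40
  job_B: interval 14, next fire after T=33 is 42
  job_D: interval 4, next fire after T=33 is 36
  job_E: interval 10, next fire after T=33 is 40
  job_F: interval 2, next fire after T=33 is 34
Earliest fire time = 34 (job job_F)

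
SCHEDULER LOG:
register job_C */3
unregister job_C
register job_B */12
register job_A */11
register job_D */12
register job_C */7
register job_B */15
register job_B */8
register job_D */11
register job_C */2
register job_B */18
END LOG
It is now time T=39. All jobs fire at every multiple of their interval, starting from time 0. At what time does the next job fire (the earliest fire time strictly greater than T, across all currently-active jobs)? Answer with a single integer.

Answer: 40

Derivation:
Op 1: register job_C */3 -> active={job_C:*/3}
Op 2: unregister job_C -> active={}
Op 3: register job_B */12 -> active={job_B:*/12}
Op 4: register job_A */11 -> active={job_A:*/11, job_B:*/12}
Op 5: register job_D */12 -> active={job_A:*/11, job_B:*/12, job_D:*/12}
Op 6: register job_C */7 -> active={job_A:*/11, job_B:*/12, job_C:*/7, job_D:*/12}
Op 7: register job_B */15 -> active={job_A:*/11, job_B:*/15, job_C:*/7, job_D:*/12}
Op 8: register job_B */8 -> active={job_A:*/11, job_B:*/8, job_C:*/7, job_D:*/12}
Op 9: register job_D */11 -> active={job_A:*/11, job_B:*/8, job_C:*/7, job_D:*/11}
Op 10: register job_C */2 -> active={job_A:*/11, job_B:*/8, job_C:*/2, job_D:*/11}
Op 11: register job_B */18 -> active={job_A:*/11, job_B:*/18, job_C:*/2, job_D:*/11}
  job_A: interval 11, next fire after T=39 is 44
  job_B: interval 18, next fire after T=39 is 54
  job_C: interval 2, next fire after T=39 is 40
  job_D: interval 11, next fire after T=39 is 44
Earliest fire time = 40 (job job_C)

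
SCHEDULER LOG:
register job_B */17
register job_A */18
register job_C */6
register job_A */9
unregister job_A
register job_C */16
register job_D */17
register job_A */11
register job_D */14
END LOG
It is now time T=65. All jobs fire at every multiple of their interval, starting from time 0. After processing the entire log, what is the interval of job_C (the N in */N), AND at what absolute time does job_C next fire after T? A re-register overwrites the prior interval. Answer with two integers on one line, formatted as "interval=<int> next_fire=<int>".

Answer: interval=16 next_fire=80

Derivation:
Op 1: register job_B */17 -> active={job_B:*/17}
Op 2: register job_A */18 -> active={job_A:*/18, job_B:*/17}
Op 3: register job_C */6 -> active={job_A:*/18, job_B:*/17, job_C:*/6}
Op 4: register job_A */9 -> active={job_A:*/9, job_B:*/17, job_C:*/6}
Op 5: unregister job_A -> active={job_B:*/17, job_C:*/6}
Op 6: register job_C */16 -> active={job_B:*/17, job_C:*/16}
Op 7: register job_D */17 -> active={job_B:*/17, job_C:*/16, job_D:*/17}
Op 8: register job_A */11 -> active={job_A:*/11, job_B:*/17, job_C:*/16, job_D:*/17}
Op 9: register job_D */14 -> active={job_A:*/11, job_B:*/17, job_C:*/16, job_D:*/14}
Final interval of job_C = 16
Next fire of job_C after T=65: (65//16+1)*16 = 80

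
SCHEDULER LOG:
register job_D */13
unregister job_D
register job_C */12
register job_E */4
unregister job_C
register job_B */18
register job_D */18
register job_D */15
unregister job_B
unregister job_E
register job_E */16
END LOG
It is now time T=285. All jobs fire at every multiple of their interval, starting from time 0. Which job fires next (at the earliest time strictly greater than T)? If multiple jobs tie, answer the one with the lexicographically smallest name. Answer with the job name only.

Op 1: register job_D */13 -> active={job_D:*/13}
Op 2: unregister job_D -> active={}
Op 3: register job_C */12 -> active={job_C:*/12}
Op 4: register job_E */4 -> active={job_C:*/12, job_E:*/4}
Op 5: unregister job_C -> active={job_E:*/4}
Op 6: register job_B */18 -> active={job_B:*/18, job_E:*/4}
Op 7: register job_D */18 -> active={job_B:*/18, job_D:*/18, job_E:*/4}
Op 8: register job_D */15 -> active={job_B:*/18, job_D:*/15, job_E:*/4}
Op 9: unregister job_B -> active={job_D:*/15, job_E:*/4}
Op 10: unregister job_E -> active={job_D:*/15}
Op 11: register job_E */16 -> active={job_D:*/15, job_E:*/16}
  job_D: interval 15, next fire after T=285 is 300
  job_E: interval 16, next fire after T=285 is 288
Earliest = 288, winner (lex tiebreak) = job_E

Answer: job_E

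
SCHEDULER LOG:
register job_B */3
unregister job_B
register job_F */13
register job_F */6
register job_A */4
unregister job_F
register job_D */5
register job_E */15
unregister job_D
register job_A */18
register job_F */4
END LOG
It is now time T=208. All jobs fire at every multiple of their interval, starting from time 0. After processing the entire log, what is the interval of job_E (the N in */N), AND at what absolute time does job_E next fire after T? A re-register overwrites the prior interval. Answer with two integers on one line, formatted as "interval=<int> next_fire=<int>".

Op 1: register job_B */3 -> active={job_B:*/3}
Op 2: unregister job_B -> active={}
Op 3: register job_F */13 -> active={job_F:*/13}
Op 4: register job_F */6 -> active={job_F:*/6}
Op 5: register job_A */4 -> active={job_A:*/4, job_F:*/6}
Op 6: unregister job_F -> active={job_A:*/4}
Op 7: register job_D */5 -> active={job_A:*/4, job_D:*/5}
Op 8: register job_E */15 -> active={job_A:*/4, job_D:*/5, job_E:*/15}
Op 9: unregister job_D -> active={job_A:*/4, job_E:*/15}
Op 10: register job_A */18 -> active={job_A:*/18, job_E:*/15}
Op 11: register job_F */4 -> active={job_A:*/18, job_E:*/15, job_F:*/4}
Final interval of job_E = 15
Next fire of job_E after T=208: (208//15+1)*15 = 210

Answer: interval=15 next_fire=210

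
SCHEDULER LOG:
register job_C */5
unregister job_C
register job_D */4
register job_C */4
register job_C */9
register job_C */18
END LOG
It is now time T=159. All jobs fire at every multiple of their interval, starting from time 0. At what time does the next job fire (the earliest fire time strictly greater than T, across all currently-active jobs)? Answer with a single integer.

Op 1: register job_C */5 -> active={job_C:*/5}
Op 2: unregister job_C -> active={}
Op 3: register job_D */4 -> active={job_D:*/4}
Op 4: register job_C */4 -> active={job_C:*/4, job_D:*/4}
Op 5: register job_C */9 -> active={job_C:*/9, job_D:*/4}
Op 6: register job_C */18 -> active={job_C:*/18, job_D:*/4}
  job_C: interval 18, next fire after T=159 is 162
  job_D: interval 4, next fire after T=159 is 160
Earliest fire time = 160 (job job_D)

Answer: 160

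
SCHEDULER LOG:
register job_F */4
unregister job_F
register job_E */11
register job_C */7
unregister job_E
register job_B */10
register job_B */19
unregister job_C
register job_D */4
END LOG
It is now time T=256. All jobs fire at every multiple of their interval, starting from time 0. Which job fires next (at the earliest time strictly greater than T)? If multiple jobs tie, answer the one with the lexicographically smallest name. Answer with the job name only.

Op 1: register job_F */4 -> active={job_F:*/4}
Op 2: unregister job_F -> active={}
Op 3: register job_E */11 -> active={job_E:*/11}
Op 4: register job_C */7 -> active={job_C:*/7, job_E:*/11}
Op 5: unregister job_E -> active={job_C:*/7}
Op 6: register job_B */10 -> active={job_B:*/10, job_C:*/7}
Op 7: register job_B */19 -> active={job_B:*/19, job_C:*/7}
Op 8: unregister job_C -> active={job_B:*/19}
Op 9: register job_D */4 -> active={job_B:*/19, job_D:*/4}
  job_B: interval 19, next fire after T=256 is 266
  job_D: interval 4, next fire after T=256 is 260
Earliest = 260, winner (lex tiebreak) = job_D

Answer: job_D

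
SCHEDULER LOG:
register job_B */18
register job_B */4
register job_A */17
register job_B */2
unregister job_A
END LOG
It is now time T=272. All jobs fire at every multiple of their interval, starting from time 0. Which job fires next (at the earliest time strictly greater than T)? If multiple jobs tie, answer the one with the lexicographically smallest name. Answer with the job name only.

Op 1: register job_B */18 -> active={job_B:*/18}
Op 2: register job_B */4 -> active={job_B:*/4}
Op 3: register job_A */17 -> active={job_A:*/17, job_B:*/4}
Op 4: register job_B */2 -> active={job_A:*/17, job_B:*/2}
Op 5: unregister job_A -> active={job_B:*/2}
  job_B: interval 2, next fire after T=272 is 274
Earliest = 274, winner (lex tiebreak) = job_B

Answer: job_B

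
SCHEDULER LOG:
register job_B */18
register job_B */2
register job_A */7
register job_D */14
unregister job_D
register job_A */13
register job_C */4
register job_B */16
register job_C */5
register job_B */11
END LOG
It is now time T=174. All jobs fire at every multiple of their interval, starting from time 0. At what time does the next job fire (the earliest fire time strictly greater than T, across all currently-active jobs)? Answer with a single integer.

Op 1: register job_B */18 -> active={job_B:*/18}
Op 2: register job_B */2 -> active={job_B:*/2}
Op 3: register job_A */7 -> active={job_A:*/7, job_B:*/2}
Op 4: register job_D */14 -> active={job_A:*/7, job_B:*/2, job_D:*/14}
Op 5: unregister job_D -> active={job_A:*/7, job_B:*/2}
Op 6: register job_A */13 -> active={job_A:*/13, job_B:*/2}
Op 7: register job_C */4 -> active={job_A:*/13, job_B:*/2, job_C:*/4}
Op 8: register job_B */16 -> active={job_A:*/13, job_B:*/16, job_C:*/4}
Op 9: register job_C */5 -> active={job_A:*/13, job_B:*/16, job_C:*/5}
Op 10: register job_B */11 -> active={job_A:*/13, job_B:*/11, job_C:*/5}
  job_A: interval 13, next fire after T=174 is 182
  job_B: interval 11, next fire after T=174 is 176
  job_C: interval 5, next fire after T=174 is 175
Earliest fire time = 175 (job job_C)

Answer: 175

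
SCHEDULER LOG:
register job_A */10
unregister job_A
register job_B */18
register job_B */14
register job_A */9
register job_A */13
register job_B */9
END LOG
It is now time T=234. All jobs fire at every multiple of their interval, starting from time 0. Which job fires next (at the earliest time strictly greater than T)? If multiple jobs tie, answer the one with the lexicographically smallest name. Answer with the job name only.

Answer: job_B

Derivation:
Op 1: register job_A */10 -> active={job_A:*/10}
Op 2: unregister job_A -> active={}
Op 3: register job_B */18 -> active={job_B:*/18}
Op 4: register job_B */14 -> active={job_B:*/14}
Op 5: register job_A */9 -> active={job_A:*/9, job_B:*/14}
Op 6: register job_A */13 -> active={job_A:*/13, job_B:*/14}
Op 7: register job_B */9 -> active={job_A:*/13, job_B:*/9}
  job_A: interval 13, next fire after T=234 is 247
  job_B: interval 9, next fire after T=234 is 243
Earliest = 243, winner (lex tiebreak) = job_B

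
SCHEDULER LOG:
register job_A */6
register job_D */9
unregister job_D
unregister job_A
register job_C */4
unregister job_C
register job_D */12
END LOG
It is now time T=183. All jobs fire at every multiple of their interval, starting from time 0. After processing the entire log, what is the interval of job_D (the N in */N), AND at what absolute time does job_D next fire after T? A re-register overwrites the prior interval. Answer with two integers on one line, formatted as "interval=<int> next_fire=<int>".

Op 1: register job_A */6 -> active={job_A:*/6}
Op 2: register job_D */9 -> active={job_A:*/6, job_D:*/9}
Op 3: unregister job_D -> active={job_A:*/6}
Op 4: unregister job_A -> active={}
Op 5: register job_C */4 -> active={job_C:*/4}
Op 6: unregister job_C -> active={}
Op 7: register job_D */12 -> active={job_D:*/12}
Final interval of job_D = 12
Next fire of job_D after T=183: (183//12+1)*12 = 192

Answer: interval=12 next_fire=192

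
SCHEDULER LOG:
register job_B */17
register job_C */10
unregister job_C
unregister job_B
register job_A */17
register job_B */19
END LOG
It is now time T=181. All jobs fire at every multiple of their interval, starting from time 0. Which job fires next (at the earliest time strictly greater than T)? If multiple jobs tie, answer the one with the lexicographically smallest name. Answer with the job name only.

Op 1: register job_B */17 -> active={job_B:*/17}
Op 2: register job_C */10 -> active={job_B:*/17, job_C:*/10}
Op 3: unregister job_C -> active={job_B:*/17}
Op 4: unregister job_B -> active={}
Op 5: register job_A */17 -> active={job_A:*/17}
Op 6: register job_B */19 -> active={job_A:*/17, job_B:*/19}
  job_A: interval 17, next fire after T=181 is 187
  job_B: interval 19, next fire after T=181 is 190
Earliest = 187, winner (lex tiebreak) = job_A

Answer: job_A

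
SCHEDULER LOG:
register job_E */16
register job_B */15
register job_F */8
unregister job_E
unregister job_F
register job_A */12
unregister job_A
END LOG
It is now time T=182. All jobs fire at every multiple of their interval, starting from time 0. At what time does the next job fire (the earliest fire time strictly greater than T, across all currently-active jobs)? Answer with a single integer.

Answer: 195

Derivation:
Op 1: register job_E */16 -> active={job_E:*/16}
Op 2: register job_B */15 -> active={job_B:*/15, job_E:*/16}
Op 3: register job_F */8 -> active={job_B:*/15, job_E:*/16, job_F:*/8}
Op 4: unregister job_E -> active={job_B:*/15, job_F:*/8}
Op 5: unregister job_F -> active={job_B:*/15}
Op 6: register job_A */12 -> active={job_A:*/12, job_B:*/15}
Op 7: unregister job_A -> active={job_B:*/15}
  job_B: interval 15, next fire after T=182 is 195
Earliest fire time = 195 (job job_B)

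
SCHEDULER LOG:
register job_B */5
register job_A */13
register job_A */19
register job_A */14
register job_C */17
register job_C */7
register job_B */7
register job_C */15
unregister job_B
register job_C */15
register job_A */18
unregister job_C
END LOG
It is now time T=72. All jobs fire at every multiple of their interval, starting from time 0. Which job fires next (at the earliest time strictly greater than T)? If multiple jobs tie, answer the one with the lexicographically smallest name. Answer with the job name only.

Answer: job_A

Derivation:
Op 1: register job_B */5 -> active={job_B:*/5}
Op 2: register job_A */13 -> active={job_A:*/13, job_B:*/5}
Op 3: register job_A */19 -> active={job_A:*/19, job_B:*/5}
Op 4: register job_A */14 -> active={job_A:*/14, job_B:*/5}
Op 5: register job_C */17 -> active={job_A:*/14, job_B:*/5, job_C:*/17}
Op 6: register job_C */7 -> active={job_A:*/14, job_B:*/5, job_C:*/7}
Op 7: register job_B */7 -> active={job_A:*/14, job_B:*/7, job_C:*/7}
Op 8: register job_C */15 -> active={job_A:*/14, job_B:*/7, job_C:*/15}
Op 9: unregister job_B -> active={job_A:*/14, job_C:*/15}
Op 10: register job_C */15 -> active={job_A:*/14, job_C:*/15}
Op 11: register job_A */18 -> active={job_A:*/18, job_C:*/15}
Op 12: unregister job_C -> active={job_A:*/18}
  job_A: interval 18, next fire after T=72 is 90
Earliest = 90, winner (lex tiebreak) = job_A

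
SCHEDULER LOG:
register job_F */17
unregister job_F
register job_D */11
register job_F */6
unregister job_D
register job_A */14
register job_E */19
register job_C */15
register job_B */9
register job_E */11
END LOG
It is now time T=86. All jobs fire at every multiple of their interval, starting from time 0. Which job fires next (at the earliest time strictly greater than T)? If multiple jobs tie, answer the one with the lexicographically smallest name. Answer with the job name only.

Op 1: register job_F */17 -> active={job_F:*/17}
Op 2: unregister job_F -> active={}
Op 3: register job_D */11 -> active={job_D:*/11}
Op 4: register job_F */6 -> active={job_D:*/11, job_F:*/6}
Op 5: unregister job_D -> active={job_F:*/6}
Op 6: register job_A */14 -> active={job_A:*/14, job_F:*/6}
Op 7: register job_E */19 -> active={job_A:*/14, job_E:*/19, job_F:*/6}
Op 8: register job_C */15 -> active={job_A:*/14, job_C:*/15, job_E:*/19, job_F:*/6}
Op 9: register job_B */9 -> active={job_A:*/14, job_B:*/9, job_C:*/15, job_E:*/19, job_F:*/6}
Op 10: register job_E */11 -> active={job_A:*/14, job_B:*/9, job_C:*/15, job_E:*/11, job_F:*/6}
  job_A: interval 14, next fire after T=86 is 98
  job_B: interval 9, next fire after T=86 is 90
  job_C: interval 15, next fire after T=86 is 90
  job_E: interval 11, next fire after T=86 is 88
  job_F: interval 6, next fire after T=86 is 90
Earliest = 88, winner (lex tiebreak) = job_E

Answer: job_E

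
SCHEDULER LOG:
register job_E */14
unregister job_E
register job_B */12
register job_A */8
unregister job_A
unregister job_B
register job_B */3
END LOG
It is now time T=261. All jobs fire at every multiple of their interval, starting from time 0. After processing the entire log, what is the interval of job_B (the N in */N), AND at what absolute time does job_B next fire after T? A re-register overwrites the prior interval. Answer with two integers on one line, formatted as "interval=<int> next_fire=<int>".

Op 1: register job_E */14 -> active={job_E:*/14}
Op 2: unregister job_E -> active={}
Op 3: register job_B */12 -> active={job_B:*/12}
Op 4: register job_A */8 -> active={job_A:*/8, job_B:*/12}
Op 5: unregister job_A -> active={job_B:*/12}
Op 6: unregister job_B -> active={}
Op 7: register job_B */3 -> active={job_B:*/3}
Final interval of job_B = 3
Next fire of job_B after T=261: (261//3+1)*3 = 264

Answer: interval=3 next_fire=264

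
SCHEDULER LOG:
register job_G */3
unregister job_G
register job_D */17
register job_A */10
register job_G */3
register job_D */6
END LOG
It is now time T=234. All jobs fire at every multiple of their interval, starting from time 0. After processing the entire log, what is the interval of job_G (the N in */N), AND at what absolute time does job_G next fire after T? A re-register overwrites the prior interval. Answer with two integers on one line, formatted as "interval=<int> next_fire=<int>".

Op 1: register job_G */3 -> active={job_G:*/3}
Op 2: unregister job_G -> active={}
Op 3: register job_D */17 -> active={job_D:*/17}
Op 4: register job_A */10 -> active={job_A:*/10, job_D:*/17}
Op 5: register job_G */3 -> active={job_A:*/10, job_D:*/17, job_G:*/3}
Op 6: register job_D */6 -> active={job_A:*/10, job_D:*/6, job_G:*/3}
Final interval of job_G = 3
Next fire of job_G after T=234: (234//3+1)*3 = 237

Answer: interval=3 next_fire=237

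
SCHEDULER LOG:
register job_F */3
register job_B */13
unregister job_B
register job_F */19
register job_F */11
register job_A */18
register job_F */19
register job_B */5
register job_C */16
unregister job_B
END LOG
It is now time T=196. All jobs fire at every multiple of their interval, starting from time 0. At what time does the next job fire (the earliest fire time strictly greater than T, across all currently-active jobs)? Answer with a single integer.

Answer: 198

Derivation:
Op 1: register job_F */3 -> active={job_F:*/3}
Op 2: register job_B */13 -> active={job_B:*/13, job_F:*/3}
Op 3: unregister job_B -> active={job_F:*/3}
Op 4: register job_F */19 -> active={job_F:*/19}
Op 5: register job_F */11 -> active={job_F:*/11}
Op 6: register job_A */18 -> active={job_A:*/18, job_F:*/11}
Op 7: register job_F */19 -> active={job_A:*/18, job_F:*/19}
Op 8: register job_B */5 -> active={job_A:*/18, job_B:*/5, job_F:*/19}
Op 9: register job_C */16 -> active={job_A:*/18, job_B:*/5, job_C:*/16, job_F:*/19}
Op 10: unregister job_B -> active={job_A:*/18, job_C:*/16, job_F:*/19}
  job_A: interval 18, next fire after T=196 is 198
  job_C: interval 16, next fire after T=196 is 208
  job_F: interval 19, next fire after T=196 is 209
Earliest fire time = 198 (job job_A)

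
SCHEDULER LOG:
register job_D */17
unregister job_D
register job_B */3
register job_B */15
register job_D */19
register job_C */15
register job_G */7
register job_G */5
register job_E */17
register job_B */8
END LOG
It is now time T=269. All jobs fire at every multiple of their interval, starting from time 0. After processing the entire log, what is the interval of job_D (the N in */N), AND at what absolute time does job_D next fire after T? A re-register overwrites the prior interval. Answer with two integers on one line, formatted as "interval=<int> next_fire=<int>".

Answer: interval=19 next_fire=285

Derivation:
Op 1: register job_D */17 -> active={job_D:*/17}
Op 2: unregister job_D -> active={}
Op 3: register job_B */3 -> active={job_B:*/3}
Op 4: register job_B */15 -> active={job_B:*/15}
Op 5: register job_D */19 -> active={job_B:*/15, job_D:*/19}
Op 6: register job_C */15 -> active={job_B:*/15, job_C:*/15, job_D:*/19}
Op 7: register job_G */7 -> active={job_B:*/15, job_C:*/15, job_D:*/19, job_G:*/7}
Op 8: register job_G */5 -> active={job_B:*/15, job_C:*/15, job_D:*/19, job_G:*/5}
Op 9: register job_E */17 -> active={job_B:*/15, job_C:*/15, job_D:*/19, job_E:*/17, job_G:*/5}
Op 10: register job_B */8 -> active={job_B:*/8, job_C:*/15, job_D:*/19, job_E:*/17, job_G:*/5}
Final interval of job_D = 19
Next fire of job_D after T=269: (269//19+1)*19 = 285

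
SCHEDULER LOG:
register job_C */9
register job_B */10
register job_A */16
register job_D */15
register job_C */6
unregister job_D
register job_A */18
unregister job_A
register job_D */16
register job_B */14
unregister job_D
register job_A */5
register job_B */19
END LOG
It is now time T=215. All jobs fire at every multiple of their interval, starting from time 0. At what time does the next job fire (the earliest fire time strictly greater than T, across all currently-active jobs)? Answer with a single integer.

Op 1: register job_C */9 -> active={job_C:*/9}
Op 2: register job_B */10 -> active={job_B:*/10, job_C:*/9}
Op 3: register job_A */16 -> active={job_A:*/16, job_B:*/10, job_C:*/9}
Op 4: register job_D */15 -> active={job_A:*/16, job_B:*/10, job_C:*/9, job_D:*/15}
Op 5: register job_C */6 -> active={job_A:*/16, job_B:*/10, job_C:*/6, job_D:*/15}
Op 6: unregister job_D -> active={job_A:*/16, job_B:*/10, job_C:*/6}
Op 7: register job_A */18 -> active={job_A:*/18, job_B:*/10, job_C:*/6}
Op 8: unregister job_A -> active={job_B:*/10, job_C:*/6}
Op 9: register job_D */16 -> active={job_B:*/10, job_C:*/6, job_D:*/16}
Op 10: register job_B */14 -> active={job_B:*/14, job_C:*/6, job_D:*/16}
Op 11: unregister job_D -> active={job_B:*/14, job_C:*/6}
Op 12: register job_A */5 -> active={job_A:*/5, job_B:*/14, job_C:*/6}
Op 13: register job_B */19 -> active={job_A:*/5, job_B:*/19, job_C:*/6}
  job_A: interval 5, next fire after T=215 is 220
  job_B: interval 19, next fire after T=215 is 228
  job_C: interval 6, next fire after T=215 is 216
Earliest fire time = 216 (job job_C)

Answer: 216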